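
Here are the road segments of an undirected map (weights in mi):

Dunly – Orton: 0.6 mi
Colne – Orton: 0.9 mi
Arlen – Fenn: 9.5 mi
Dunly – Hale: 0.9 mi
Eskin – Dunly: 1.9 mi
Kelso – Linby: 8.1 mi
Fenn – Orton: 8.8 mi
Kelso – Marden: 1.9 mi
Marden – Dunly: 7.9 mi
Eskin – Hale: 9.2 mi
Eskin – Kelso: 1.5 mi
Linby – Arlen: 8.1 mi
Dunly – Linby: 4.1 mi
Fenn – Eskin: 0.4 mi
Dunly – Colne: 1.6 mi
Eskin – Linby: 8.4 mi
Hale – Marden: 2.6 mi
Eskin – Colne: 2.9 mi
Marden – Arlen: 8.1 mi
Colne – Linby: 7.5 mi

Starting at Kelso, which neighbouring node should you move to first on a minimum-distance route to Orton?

Enumerating some paths:
Kelso–Eskin–Dunly–Colne–Orton: 1.5+1.9+1.6+0.9 = 5.9
Kelso–Eskin–Dunly–Orton: 1.5+1.9+0.6 = 4
Kelso–Eskin–Colne–Orton: 1.5+2.9+0.9 = 5.3
Cheapest is Kelso–Eskin–Dunly–Orton at 4 mi.
So from Kelso the first move is to Eskin.

Eskin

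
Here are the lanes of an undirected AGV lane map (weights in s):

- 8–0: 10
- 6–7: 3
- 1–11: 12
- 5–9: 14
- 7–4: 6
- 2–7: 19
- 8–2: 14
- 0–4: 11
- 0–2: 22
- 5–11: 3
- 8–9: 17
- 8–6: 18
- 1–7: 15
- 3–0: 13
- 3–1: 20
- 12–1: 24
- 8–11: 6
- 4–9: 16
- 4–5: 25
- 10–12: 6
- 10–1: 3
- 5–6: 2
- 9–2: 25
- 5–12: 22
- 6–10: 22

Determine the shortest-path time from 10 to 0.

31 s

Candidate routes:
10–1–7–4–0: 3+15+6+11 = 35
10–1–3–0: 3+20+13 = 36
10–1–11–8–0: 3+12+6+10 = 31
10–1–11–5–6–7–4–0: 3+12+3+2+3+6+11 = 40
Cheapest is 10–1–11–8–0 at 31 s.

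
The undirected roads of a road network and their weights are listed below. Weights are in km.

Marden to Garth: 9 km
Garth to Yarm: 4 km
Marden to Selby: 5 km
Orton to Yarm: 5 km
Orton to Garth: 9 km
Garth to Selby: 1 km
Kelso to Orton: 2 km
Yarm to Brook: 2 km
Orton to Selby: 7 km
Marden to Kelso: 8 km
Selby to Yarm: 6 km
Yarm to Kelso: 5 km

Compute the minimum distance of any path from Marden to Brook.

Settle nodes by increasing distance from Marden:
Marden: 0
Selby: 5  (via Marden)
Garth: 6  (via Selby)
Kelso: 8  (via Marden)
Orton: 10  (via Kelso)
Yarm: 10  (via Garth)
Brook: 12  (via Yarm)
Shortest route: Marden → Selby → Garth → Yarm → Brook = 12 km.

12 km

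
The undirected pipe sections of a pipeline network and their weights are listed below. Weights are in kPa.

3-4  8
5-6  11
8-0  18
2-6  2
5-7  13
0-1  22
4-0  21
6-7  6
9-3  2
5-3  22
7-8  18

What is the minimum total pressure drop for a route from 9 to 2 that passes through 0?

75 kPa

Shortest 9→0: 9 → 3 → 4 → 0 = 31
Best 0 to 2: 0 → 8 → 7 → 6 → 2 costing 44
Total via 0: 31 + 44 = 75 kPa.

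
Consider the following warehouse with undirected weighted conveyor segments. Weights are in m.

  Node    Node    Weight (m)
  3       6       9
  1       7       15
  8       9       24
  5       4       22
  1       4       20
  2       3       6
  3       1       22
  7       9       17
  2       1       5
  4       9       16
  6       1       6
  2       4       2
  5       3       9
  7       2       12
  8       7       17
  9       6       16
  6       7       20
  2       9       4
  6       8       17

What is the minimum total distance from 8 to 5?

35 m

Candidate routes:
8 - 6 - 1 - 2 - 3 - 5: 17+6+5+6+9 = 43
8 - 6 - 3 - 5: 17+9+9 = 35
Cheapest is 8 - 6 - 3 - 5 at 35 m.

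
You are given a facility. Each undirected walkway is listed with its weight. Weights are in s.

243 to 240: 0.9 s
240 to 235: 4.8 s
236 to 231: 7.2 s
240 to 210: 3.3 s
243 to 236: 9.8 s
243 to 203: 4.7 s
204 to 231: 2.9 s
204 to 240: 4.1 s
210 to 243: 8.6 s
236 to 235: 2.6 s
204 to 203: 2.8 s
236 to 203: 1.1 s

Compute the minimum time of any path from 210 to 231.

Compare a few routes:
210 - 240 - 204 - 231: 3.3+4.1+2.9 = 10.3
210 - 240 - 243 - 203 - 204 - 231: 3.3+0.9+4.7+2.8+2.9 = 14.6
Cheapest is 210 - 240 - 204 - 231 at 10.3 s.

10.3 s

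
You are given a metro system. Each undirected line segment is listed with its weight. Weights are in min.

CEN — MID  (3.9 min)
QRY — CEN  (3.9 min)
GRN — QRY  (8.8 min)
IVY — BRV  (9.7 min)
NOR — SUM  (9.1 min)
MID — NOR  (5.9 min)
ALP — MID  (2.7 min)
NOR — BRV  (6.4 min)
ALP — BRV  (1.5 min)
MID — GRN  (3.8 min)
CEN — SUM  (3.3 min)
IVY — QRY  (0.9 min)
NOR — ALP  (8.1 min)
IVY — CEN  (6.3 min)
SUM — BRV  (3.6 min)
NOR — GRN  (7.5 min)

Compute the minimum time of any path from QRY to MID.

7.8 min

Enumerating some paths:
QRY → GRN → MID: 8.8+3.8 = 12.6
QRY → IVY → CEN → MID: 0.9+6.3+3.9 = 11.1
QRY → CEN → MID: 3.9+3.9 = 7.8
The minimum is 7.8 min via QRY → CEN → MID.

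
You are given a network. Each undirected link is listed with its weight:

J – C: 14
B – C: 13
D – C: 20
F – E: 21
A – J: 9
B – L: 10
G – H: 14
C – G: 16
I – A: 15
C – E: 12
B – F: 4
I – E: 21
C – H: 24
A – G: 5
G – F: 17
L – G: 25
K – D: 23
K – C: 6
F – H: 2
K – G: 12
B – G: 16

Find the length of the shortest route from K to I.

Candidate routes:
K - C - G - A - I: 6+16+5+15 = 42
K - C - J - A - I: 6+14+9+15 = 44
K - G - A - I: 12+5+15 = 32
K - C - E - I: 6+12+21 = 39
Cheapest is K - G - A - I at 32.

32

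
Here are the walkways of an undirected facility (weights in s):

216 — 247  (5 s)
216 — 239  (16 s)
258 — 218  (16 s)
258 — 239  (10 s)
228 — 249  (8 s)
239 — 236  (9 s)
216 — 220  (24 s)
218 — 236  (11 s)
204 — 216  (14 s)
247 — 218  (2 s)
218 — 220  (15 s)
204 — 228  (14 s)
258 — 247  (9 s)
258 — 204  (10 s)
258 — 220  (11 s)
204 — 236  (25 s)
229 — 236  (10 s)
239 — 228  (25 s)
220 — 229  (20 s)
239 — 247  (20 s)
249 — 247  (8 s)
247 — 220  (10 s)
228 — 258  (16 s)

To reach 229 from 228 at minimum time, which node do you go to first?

Enumerating some paths:
228–258–239–236–229: 16+10+9+10 = 45
228–249–247–218–236–229: 8+8+2+11+10 = 39
228–239–236–229: 25+9+10 = 44
Cheapest is 228–249–247–218–236–229 at 39 s.
So from 228 the first move is to 249.

249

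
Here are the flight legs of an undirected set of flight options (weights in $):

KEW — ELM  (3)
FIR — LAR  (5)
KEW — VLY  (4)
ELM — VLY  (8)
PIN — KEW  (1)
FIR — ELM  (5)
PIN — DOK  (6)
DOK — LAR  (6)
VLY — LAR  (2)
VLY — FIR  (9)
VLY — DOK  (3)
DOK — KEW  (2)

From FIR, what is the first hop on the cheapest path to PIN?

ELM

Enumerating some paths:
FIR - LAR - VLY - KEW - PIN: 5+2+4+1 = 12
FIR - ELM - KEW - PIN: 5+3+1 = 9
The minimum is $9 via FIR - ELM - KEW - PIN.
So from FIR the first move is to ELM.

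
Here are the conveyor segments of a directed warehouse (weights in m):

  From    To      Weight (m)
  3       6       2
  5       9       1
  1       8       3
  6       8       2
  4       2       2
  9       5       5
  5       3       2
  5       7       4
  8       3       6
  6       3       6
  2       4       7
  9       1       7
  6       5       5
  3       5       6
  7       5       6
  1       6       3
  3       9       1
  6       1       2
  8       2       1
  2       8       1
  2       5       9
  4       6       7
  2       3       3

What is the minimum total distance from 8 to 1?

Settle nodes by increasing distance from 8:
8: 0
2: 1  (via 8)
3: 4  (via 2)
9: 5  (via 3)
6: 6  (via 3)
1: 8  (via 6)
Shortest route: 8 → 2 → 3 → 6 → 1 = 8 m.

8 m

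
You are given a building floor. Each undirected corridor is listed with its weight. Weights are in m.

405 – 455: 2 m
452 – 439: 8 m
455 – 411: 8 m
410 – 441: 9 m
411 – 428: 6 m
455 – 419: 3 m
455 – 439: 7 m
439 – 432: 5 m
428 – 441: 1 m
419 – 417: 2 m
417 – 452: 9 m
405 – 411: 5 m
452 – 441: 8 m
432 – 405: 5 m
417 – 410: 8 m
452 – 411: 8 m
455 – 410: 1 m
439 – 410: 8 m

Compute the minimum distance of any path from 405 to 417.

Shortest distances from 405:
405: 0
455: 2  (via 405)
410: 3  (via 455)
432: 5  (via 405)
411: 5  (via 405)
419: 5  (via 455)
417: 7  (via 419)
Shortest route: 405–455–419–417 = 7 m.

7 m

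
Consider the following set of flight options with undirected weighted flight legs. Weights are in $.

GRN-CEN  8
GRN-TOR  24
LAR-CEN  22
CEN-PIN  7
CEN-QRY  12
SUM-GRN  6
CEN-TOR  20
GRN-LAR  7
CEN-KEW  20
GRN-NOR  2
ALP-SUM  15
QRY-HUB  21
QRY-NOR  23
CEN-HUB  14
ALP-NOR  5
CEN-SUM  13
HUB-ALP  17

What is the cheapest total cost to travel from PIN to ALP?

$22

Settle nodes by increasing distance from PIN:
PIN: 0
CEN: 7  (via PIN)
GRN: 15  (via CEN)
NOR: 17  (via GRN)
QRY: 19  (via CEN)
SUM: 20  (via CEN)
HUB: 21  (via CEN)
LAR: 22  (via GRN)
ALP: 22  (via NOR)
Shortest route: PIN–CEN–GRN–NOR–ALP = $22.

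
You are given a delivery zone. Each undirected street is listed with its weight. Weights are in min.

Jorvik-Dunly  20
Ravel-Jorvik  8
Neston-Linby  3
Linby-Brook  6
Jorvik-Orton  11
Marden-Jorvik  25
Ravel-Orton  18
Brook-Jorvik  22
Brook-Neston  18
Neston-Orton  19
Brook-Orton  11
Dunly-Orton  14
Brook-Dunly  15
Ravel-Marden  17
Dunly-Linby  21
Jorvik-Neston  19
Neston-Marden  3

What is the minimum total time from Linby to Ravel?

Settle nodes by increasing distance from Linby:
Linby: 0
Neston: 3  (via Linby)
Marden: 6  (via Neston)
Brook: 6  (via Linby)
Orton: 17  (via Brook)
Dunly: 21  (via Linby)
Jorvik: 22  (via Neston)
Ravel: 23  (via Marden)
Shortest route: Linby → Neston → Marden → Ravel = 23 min.

23 min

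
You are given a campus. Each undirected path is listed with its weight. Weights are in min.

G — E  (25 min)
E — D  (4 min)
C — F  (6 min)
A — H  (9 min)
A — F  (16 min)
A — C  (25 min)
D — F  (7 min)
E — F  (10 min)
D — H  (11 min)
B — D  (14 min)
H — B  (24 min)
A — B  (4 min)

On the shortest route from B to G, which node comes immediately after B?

Enumerating some paths:
B - D - E - G: 14+4+25 = 43
B - D - F - E - G: 14+7+10+25 = 56
B - A - F - E - G: 4+16+10+25 = 55
B - A - H - D - E - G: 4+9+11+4+25 = 53
The minimum is 43 min via B - D - E - G.
So from B the first move is to D.

D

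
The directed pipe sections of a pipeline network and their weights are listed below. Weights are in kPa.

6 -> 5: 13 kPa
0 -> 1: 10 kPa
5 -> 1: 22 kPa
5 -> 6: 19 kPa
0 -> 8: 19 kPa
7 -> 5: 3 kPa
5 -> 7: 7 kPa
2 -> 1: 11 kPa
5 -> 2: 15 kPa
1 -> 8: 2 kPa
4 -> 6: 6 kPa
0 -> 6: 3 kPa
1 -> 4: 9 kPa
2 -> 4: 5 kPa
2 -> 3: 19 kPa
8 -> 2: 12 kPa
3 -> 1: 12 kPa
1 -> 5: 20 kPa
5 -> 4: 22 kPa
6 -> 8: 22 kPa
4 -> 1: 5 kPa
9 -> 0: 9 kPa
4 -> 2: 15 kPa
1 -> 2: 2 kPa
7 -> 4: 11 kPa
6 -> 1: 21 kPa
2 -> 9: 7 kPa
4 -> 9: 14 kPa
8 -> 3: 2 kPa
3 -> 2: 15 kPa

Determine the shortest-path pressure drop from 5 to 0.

Enumerating some paths:
5 → 1 → 2 → 9 → 0: 22+2+7+9 = 40
5 → 7 → 4 → 9 → 0: 7+11+14+9 = 41
5 → 2 → 9 → 0: 15+7+9 = 31
The minimum is 31 kPa via 5 → 2 → 9 → 0.

31 kPa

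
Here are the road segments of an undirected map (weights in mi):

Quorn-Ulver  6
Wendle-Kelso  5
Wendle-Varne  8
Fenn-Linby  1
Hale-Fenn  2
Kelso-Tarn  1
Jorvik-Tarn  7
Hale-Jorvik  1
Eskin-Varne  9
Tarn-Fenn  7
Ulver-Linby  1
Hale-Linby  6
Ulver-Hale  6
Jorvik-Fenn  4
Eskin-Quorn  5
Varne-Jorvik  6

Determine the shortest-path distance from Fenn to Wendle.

13 mi

Shortest distances from Fenn:
Fenn: 0
Linby: 1  (via Fenn)
Hale: 2  (via Fenn)
Ulver: 2  (via Linby)
Jorvik: 3  (via Hale)
Tarn: 7  (via Fenn)
Kelso: 8  (via Tarn)
Quorn: 8  (via Ulver)
Varne: 9  (via Jorvik)
Eskin: 13  (via Quorn)
Wendle: 13  (via Kelso)
Shortest route: Fenn → Tarn → Kelso → Wendle = 13 mi.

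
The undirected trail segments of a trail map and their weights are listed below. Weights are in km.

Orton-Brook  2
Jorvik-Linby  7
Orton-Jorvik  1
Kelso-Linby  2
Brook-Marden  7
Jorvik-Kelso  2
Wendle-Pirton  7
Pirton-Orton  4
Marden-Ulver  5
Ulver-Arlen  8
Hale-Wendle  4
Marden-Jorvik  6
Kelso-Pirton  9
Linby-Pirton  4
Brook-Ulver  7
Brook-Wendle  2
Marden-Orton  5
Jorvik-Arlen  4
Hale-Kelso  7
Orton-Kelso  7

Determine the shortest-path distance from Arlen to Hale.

13 km

Shortest distances from Arlen:
Arlen: 0
Jorvik: 4  (via Arlen)
Orton: 5  (via Jorvik)
Kelso: 6  (via Jorvik)
Brook: 7  (via Orton)
Linby: 8  (via Kelso)
Ulver: 8  (via Arlen)
Wendle: 9  (via Brook)
Pirton: 9  (via Orton)
Marden: 10  (via Jorvik)
Hale: 13  (via Kelso)
Shortest route: Arlen → Jorvik → Kelso → Hale = 13 km.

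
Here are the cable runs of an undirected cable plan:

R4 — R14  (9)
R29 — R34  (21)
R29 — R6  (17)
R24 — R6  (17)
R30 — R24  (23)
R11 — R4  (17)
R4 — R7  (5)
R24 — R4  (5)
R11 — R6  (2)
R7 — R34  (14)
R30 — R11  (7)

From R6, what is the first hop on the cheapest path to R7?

Compare a few routes:
R6–R11–R4–R7: 2+17+5 = 24
R6–R11–R30–R24–R4–R7: 2+7+23+5+5 = 42
R6–R29–R34–R7: 17+21+14 = 52
R6–R24–R4–R7: 17+5+5 = 27
The minimum is 24 via R6–R11–R4–R7.
So from R6 the first move is to R11.

R11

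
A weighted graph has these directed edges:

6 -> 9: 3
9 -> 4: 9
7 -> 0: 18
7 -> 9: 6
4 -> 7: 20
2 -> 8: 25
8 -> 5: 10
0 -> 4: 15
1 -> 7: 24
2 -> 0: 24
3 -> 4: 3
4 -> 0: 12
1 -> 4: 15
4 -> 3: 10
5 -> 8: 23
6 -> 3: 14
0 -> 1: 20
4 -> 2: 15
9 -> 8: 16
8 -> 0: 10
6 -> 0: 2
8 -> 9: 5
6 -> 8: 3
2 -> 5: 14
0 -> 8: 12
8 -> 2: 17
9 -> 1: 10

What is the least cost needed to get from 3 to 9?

29

Enumerating some paths:
3 → 4 → 0 → 8 → 9: 3+12+12+5 = 32
3 → 4 → 2 → 8 → 9: 3+15+25+5 = 48
3 → 4 → 7 → 9: 3+20+6 = 29
The minimum is 29 via 3 → 4 → 7 → 9.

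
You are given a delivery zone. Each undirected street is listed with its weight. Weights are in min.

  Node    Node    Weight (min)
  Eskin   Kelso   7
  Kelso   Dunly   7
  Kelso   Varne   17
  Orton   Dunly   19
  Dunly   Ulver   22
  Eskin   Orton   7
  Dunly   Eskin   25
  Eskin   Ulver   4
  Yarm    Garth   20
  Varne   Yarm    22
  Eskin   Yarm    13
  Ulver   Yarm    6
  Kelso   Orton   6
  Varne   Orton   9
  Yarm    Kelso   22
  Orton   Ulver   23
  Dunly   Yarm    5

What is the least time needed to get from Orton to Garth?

Settle nodes by increasing distance from Orton:
Orton: 0
Kelso: 6  (via Orton)
Eskin: 7  (via Orton)
Varne: 9  (via Orton)
Ulver: 11  (via Eskin)
Dunly: 13  (via Kelso)
Yarm: 17  (via Ulver)
Garth: 37  (via Yarm)
Shortest route: Orton–Eskin–Ulver–Yarm–Garth = 37 min.

37 min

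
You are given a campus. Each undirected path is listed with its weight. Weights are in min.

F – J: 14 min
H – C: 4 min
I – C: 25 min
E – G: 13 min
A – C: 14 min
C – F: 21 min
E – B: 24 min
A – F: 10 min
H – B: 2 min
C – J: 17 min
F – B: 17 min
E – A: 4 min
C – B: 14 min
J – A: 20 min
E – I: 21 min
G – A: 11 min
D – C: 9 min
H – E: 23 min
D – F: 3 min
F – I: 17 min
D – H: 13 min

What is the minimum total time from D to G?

24 min

Compare a few routes:
D–F–A–E–G: 3+10+4+13 = 30
D–C–A–E–G: 9+14+4+13 = 40
D–C–A–G: 9+14+11 = 34
D–F–A–G: 3+10+11 = 24
Cheapest is D–F–A–G at 24 min.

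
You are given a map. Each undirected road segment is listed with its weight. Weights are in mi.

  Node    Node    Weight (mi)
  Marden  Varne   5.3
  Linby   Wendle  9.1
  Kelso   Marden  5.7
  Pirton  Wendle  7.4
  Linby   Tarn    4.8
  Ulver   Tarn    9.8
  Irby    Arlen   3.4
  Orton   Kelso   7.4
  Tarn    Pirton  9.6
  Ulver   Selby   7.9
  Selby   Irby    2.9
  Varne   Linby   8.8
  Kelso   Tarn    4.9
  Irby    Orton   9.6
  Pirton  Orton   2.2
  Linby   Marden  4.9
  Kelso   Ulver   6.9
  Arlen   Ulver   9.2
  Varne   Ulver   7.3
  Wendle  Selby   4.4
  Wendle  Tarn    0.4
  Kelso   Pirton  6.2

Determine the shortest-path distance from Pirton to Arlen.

Settle nodes by increasing distance from Pirton:
Pirton: 0
Orton: 2.2  (via Pirton)
Kelso: 6.2  (via Pirton)
Wendle: 7.4  (via Pirton)
Tarn: 7.8  (via Wendle)
Irby: 11.8  (via Orton)
Selby: 11.8  (via Wendle)
Marden: 11.9  (via Kelso)
Linby: 12.6  (via Tarn)
Ulver: 13.1  (via Kelso)
Arlen: 15.2  (via Irby)
Shortest route: Pirton → Orton → Irby → Arlen = 15.2 mi.

15.2 mi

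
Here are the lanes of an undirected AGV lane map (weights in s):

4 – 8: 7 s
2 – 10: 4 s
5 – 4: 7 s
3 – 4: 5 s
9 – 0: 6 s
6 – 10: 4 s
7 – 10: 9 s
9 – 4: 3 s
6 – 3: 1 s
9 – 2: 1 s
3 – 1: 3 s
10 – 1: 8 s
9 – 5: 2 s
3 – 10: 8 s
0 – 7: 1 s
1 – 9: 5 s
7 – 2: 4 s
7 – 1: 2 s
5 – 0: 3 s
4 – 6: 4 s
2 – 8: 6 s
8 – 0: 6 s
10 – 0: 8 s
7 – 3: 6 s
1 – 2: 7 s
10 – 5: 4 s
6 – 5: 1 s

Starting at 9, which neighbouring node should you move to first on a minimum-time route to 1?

1

Compare a few routes:
9 → 1: 5 = 5
9 → 5 → 6 → 3 → 1: 2+1+1+3 = 7
9 → 2 → 7 → 1: 1+4+2 = 7
Cheapest is 9 → 1 at 5 s.
So from 9 the first move is to 1.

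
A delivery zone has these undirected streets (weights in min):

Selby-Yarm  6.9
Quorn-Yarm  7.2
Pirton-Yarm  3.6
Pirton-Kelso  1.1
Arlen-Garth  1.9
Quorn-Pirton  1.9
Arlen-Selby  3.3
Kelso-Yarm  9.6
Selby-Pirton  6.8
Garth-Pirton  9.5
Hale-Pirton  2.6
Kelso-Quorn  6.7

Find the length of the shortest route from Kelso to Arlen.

11.2 min

Candidate routes:
Kelso–Quorn–Pirton–Selby–Arlen: 6.7+1.9+6.8+3.3 = 18.7
Kelso–Pirton–Garth–Arlen: 1.1+9.5+1.9 = 12.5
Kelso–Pirton–Yarm–Selby–Arlen: 1.1+3.6+6.9+3.3 = 14.9
Kelso–Pirton–Selby–Arlen: 1.1+6.8+3.3 = 11.2
Cheapest is Kelso–Pirton–Selby–Arlen at 11.2 min.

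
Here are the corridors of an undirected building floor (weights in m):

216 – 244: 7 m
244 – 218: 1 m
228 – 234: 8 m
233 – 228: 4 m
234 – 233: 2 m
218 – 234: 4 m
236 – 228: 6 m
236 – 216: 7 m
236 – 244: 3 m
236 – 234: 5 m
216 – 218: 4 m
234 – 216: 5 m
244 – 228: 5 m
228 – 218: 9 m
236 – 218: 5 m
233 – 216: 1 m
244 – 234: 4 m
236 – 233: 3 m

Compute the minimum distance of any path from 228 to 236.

6 m

Settle nodes by increasing distance from 228:
228: 0
233: 4  (via 228)
216: 5  (via 233)
244: 5  (via 228)
236: 6  (via 228)
Shortest route: 228–236 = 6 m.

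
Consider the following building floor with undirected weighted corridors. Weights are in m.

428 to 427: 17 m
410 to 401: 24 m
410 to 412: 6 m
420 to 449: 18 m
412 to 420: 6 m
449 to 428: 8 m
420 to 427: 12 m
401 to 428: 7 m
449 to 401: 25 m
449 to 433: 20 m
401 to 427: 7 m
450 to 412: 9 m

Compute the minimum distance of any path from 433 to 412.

44 m

Settle nodes by increasing distance from 433:
433: 0
449: 20  (via 433)
428: 28  (via 449)
401: 35  (via 428)
420: 38  (via 449)
427: 42  (via 401)
412: 44  (via 420)
Shortest route: 433–449–420–412 = 44 m.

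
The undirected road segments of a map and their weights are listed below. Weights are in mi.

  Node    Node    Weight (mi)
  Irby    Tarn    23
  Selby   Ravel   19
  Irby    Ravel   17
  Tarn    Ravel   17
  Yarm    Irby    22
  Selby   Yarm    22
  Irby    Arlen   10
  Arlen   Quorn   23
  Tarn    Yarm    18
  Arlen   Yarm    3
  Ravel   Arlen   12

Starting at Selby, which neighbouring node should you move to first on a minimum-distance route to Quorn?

Yarm

Enumerating some paths:
Selby–Ravel–Irby–Arlen–Quorn: 19+17+10+23 = 69
Selby–Yarm–Arlen–Quorn: 22+3+23 = 48
Selby–Ravel–Arlen–Quorn: 19+12+23 = 54
The minimum is 48 mi via Selby–Yarm–Arlen–Quorn.
So from Selby the first move is to Yarm.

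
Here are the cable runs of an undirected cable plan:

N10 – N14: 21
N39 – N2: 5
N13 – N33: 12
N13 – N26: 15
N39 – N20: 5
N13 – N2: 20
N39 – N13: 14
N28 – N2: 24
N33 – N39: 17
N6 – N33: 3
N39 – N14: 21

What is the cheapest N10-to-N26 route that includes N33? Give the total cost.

86

Best N10 to N33: N10–N14–N39–N33 costing 59
Best N33 to N26: N33–N13–N26 costing 27
Total via N33: 59 + 27 = 86.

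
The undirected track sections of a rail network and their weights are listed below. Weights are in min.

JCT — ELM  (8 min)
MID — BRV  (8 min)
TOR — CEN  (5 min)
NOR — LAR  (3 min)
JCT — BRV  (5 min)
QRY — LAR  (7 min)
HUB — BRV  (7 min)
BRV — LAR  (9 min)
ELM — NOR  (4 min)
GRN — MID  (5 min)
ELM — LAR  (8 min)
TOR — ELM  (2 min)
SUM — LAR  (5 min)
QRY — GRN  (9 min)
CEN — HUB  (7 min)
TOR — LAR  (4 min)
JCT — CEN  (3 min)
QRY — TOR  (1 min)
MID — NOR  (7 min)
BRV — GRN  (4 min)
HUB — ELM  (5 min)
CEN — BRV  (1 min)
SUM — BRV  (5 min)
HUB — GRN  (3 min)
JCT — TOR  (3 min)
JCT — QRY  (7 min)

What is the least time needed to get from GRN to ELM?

Shortest distances from GRN:
GRN: 0
HUB: 3  (via GRN)
BRV: 4  (via GRN)
MID: 5  (via GRN)
CEN: 5  (via BRV)
ELM: 8  (via HUB)
Shortest route: GRN → HUB → ELM = 8 min.

8 min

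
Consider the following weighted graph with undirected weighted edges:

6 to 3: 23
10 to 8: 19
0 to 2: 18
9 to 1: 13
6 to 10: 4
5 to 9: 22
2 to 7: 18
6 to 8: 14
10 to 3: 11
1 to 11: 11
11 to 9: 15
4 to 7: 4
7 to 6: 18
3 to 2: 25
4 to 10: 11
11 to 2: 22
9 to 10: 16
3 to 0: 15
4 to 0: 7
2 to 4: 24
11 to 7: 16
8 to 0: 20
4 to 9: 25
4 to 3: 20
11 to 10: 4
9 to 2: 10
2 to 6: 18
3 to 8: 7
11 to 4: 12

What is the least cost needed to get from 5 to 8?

Shortest distances from 5:
5: 0
9: 22  (via 5)
2: 32  (via 9)
1: 35  (via 9)
11: 37  (via 9)
10: 38  (via 9)
6: 42  (via 10)
4: 47  (via 9)
3: 49  (via 10)
0: 50  (via 2)
7: 50  (via 2)
8: 56  (via 6)
Shortest route: 5 → 9 → 10 → 6 → 8 = 56.

56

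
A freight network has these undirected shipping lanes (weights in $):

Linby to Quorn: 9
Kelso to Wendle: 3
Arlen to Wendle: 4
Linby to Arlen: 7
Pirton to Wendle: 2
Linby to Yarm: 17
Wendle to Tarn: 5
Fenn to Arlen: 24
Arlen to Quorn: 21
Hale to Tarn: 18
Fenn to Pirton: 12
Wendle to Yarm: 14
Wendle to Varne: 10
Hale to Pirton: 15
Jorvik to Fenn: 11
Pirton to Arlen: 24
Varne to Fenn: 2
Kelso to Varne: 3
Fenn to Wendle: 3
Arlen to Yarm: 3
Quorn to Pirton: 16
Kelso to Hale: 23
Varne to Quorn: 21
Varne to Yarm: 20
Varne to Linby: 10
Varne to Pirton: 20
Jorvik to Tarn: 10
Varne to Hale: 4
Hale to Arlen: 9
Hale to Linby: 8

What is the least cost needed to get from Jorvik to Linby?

Shortest distances from Jorvik:
Jorvik: 0
Tarn: 10  (via Jorvik)
Fenn: 11  (via Jorvik)
Varne: 13  (via Fenn)
Wendle: 14  (via Fenn)
Kelso: 16  (via Varne)
Pirton: 16  (via Wendle)
Hale: 17  (via Varne)
Arlen: 18  (via Wendle)
Yarm: 21  (via Arlen)
Linby: 23  (via Varne)
Shortest route: Jorvik → Fenn → Varne → Linby = $23.

$23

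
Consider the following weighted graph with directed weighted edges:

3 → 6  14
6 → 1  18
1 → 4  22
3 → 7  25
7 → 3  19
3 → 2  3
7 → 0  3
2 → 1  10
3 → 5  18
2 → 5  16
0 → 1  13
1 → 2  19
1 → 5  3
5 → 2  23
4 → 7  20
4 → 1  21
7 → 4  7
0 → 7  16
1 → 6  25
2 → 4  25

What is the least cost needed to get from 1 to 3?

61

Running Dijkstra from 1:
1: 0
5: 3  (via 1)
2: 19  (via 1)
4: 22  (via 1)
6: 25  (via 1)
7: 42  (via 4)
0: 45  (via 7)
3: 61  (via 7)
Shortest route: 1–4–7–3 = 61.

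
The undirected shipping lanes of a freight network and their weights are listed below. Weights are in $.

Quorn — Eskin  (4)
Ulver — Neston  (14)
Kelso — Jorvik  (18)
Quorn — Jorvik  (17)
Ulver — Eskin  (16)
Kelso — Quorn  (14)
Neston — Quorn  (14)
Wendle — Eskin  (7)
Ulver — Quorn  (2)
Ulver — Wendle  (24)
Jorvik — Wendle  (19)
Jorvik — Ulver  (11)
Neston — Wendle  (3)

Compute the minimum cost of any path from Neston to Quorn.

$14

Candidate routes:
Neston–Quorn: 14 = 14
Neston–Wendle–Eskin–Ulver–Quorn: 3+7+16+2 = 28
Neston–Ulver–Quorn: 14+2 = 16
Cheapest is Neston–Quorn at $14.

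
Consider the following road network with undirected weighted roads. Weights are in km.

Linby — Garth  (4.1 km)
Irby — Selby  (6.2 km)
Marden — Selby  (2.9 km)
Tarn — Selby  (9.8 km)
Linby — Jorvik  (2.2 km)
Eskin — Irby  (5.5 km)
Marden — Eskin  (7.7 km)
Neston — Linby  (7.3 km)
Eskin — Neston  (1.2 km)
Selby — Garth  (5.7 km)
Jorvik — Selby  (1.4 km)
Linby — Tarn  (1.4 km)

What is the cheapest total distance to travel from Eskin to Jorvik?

Candidate routes:
Eskin → Neston → Linby → Jorvik: 1.2+7.3+2.2 = 10.7
Eskin → Marden → Selby → Jorvik: 7.7+2.9+1.4 = 12
Cheapest is Eskin → Neston → Linby → Jorvik at 10.7 km.

10.7 km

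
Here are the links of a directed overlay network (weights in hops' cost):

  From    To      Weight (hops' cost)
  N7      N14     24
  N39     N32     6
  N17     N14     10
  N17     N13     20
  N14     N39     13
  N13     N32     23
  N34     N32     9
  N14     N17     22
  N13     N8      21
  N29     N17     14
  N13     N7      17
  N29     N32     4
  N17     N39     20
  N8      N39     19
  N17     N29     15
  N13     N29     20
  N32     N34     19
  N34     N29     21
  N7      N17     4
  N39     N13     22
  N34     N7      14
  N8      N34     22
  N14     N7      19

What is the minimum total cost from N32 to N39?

57 hops' cost

Shortest distances from N32:
N32: 0
N34: 19  (via N32)
N7: 33  (via N34)
N17: 37  (via N7)
N29: 40  (via N34)
N14: 47  (via N17)
N39: 57  (via N17)
Shortest route: N32 → N34 → N7 → N17 → N39 = 57 hops' cost.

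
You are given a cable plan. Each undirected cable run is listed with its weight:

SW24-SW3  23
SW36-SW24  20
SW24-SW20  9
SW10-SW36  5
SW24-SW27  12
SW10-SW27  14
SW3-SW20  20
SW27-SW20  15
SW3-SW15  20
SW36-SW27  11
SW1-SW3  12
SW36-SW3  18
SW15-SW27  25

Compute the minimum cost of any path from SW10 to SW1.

Candidate routes:
SW10–SW36–SW24–SW3–SW1: 5+20+23+12 = 60
SW10–SW27–SW36–SW3–SW1: 14+11+18+12 = 55
SW10–SW36–SW3–SW1: 5+18+12 = 35
Cheapest is SW10–SW36–SW3–SW1 at 35.

35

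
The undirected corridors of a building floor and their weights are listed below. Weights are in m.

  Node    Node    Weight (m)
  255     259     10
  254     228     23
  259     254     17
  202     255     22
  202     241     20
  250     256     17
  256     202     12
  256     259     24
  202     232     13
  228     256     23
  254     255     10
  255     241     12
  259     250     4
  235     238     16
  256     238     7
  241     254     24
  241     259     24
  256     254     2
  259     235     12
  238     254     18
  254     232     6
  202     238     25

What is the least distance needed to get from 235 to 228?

46 m

Running Dijkstra from 235:
235: 0
259: 12  (via 235)
238: 16  (via 235)
250: 16  (via 259)
255: 22  (via 259)
256: 23  (via 238)
254: 25  (via 256)
232: 31  (via 254)
241: 34  (via 255)
202: 35  (via 256)
228: 46  (via 256)
Shortest route: 235–238–256–228 = 46 m.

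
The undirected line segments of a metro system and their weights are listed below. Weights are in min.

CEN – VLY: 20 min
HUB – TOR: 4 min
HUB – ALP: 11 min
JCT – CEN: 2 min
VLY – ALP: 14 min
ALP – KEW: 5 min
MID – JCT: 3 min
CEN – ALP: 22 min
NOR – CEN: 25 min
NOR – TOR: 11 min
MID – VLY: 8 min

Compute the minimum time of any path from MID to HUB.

33 min

Compare a few routes:
MID → JCT → CEN → ALP → HUB: 3+2+22+11 = 38
MID → VLY → ALP → HUB: 8+14+11 = 33
The minimum is 33 min via MID → VLY → ALP → HUB.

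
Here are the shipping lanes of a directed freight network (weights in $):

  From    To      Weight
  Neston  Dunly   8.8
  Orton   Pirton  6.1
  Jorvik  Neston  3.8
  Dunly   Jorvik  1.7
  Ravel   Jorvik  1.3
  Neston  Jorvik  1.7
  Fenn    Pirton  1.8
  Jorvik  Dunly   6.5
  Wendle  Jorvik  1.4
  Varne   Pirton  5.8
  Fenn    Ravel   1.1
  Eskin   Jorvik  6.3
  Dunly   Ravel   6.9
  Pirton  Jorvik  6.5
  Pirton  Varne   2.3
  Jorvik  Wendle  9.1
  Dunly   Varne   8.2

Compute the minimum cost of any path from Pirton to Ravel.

Enumerating some paths:
Pirton → Jorvik → Neston → Dunly → Ravel: 6.5+3.8+8.8+6.9 = 26
Pirton → Jorvik → Dunly → Ravel: 6.5+6.5+6.9 = 19.9
Cheapest is Pirton → Jorvik → Dunly → Ravel at $19.9.

$19.9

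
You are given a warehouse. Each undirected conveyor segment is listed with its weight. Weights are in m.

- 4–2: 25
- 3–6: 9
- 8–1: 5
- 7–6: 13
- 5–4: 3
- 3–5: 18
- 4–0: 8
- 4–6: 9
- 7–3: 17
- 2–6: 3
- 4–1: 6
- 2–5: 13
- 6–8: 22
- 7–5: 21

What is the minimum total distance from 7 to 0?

Shortest distances from 7:
7: 0
6: 13  (via 7)
2: 16  (via 6)
3: 17  (via 7)
5: 21  (via 7)
4: 22  (via 6)
1: 28  (via 4)
0: 30  (via 4)
Shortest route: 7–6–4–0 = 30 m.

30 m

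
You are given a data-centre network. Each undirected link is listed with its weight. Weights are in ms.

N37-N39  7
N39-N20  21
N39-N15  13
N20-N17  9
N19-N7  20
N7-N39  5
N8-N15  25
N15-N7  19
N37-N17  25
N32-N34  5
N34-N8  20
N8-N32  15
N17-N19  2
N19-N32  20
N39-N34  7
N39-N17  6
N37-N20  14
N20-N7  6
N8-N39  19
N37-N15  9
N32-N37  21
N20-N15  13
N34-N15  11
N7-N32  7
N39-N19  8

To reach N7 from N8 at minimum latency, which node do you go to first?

N32

Compare a few routes:
N8 → N32 → N7: 15+7 = 22
N8 → N34 → N39 → N7: 20+7+5 = 32
N8 → N39 → N7: 19+5 = 24
The minimum is 22 ms via N8 → N32 → N7.
So from N8 the first move is to N32.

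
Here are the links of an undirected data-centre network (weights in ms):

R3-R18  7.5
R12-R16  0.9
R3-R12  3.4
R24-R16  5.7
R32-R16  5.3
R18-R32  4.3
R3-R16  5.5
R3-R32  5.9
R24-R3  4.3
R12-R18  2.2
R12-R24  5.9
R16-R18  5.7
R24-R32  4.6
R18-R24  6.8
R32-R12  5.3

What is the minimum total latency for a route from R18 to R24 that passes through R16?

Shortest R18→R16: R18–R12–R16 = 3.1
Shortest R16→R24: R16–R24 = 5.7
Total via R16: 3.1 + 5.7 = 8.8 ms.

8.8 ms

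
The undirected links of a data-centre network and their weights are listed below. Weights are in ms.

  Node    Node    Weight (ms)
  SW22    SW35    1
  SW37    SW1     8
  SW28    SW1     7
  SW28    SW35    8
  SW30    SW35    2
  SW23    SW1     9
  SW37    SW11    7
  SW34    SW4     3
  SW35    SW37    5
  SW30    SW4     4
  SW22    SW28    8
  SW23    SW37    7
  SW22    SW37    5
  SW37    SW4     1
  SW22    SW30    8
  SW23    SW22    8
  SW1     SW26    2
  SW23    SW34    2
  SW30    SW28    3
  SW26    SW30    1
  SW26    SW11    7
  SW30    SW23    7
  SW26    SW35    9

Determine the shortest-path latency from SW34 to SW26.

Enumerating some paths:
SW34 - SW23 - SW30 - SW26: 2+7+1 = 10
SW34 - SW4 - SW37 - SW35 - SW30 - SW26: 3+1+5+2+1 = 12
SW34 - SW4 - SW30 - SW26: 3+4+1 = 8
SW34 - SW4 - SW37 - SW22 - SW35 - SW30 - SW26: 3+1+5+1+2+1 = 13
The minimum is 8 ms via SW34 - SW4 - SW30 - SW26.

8 ms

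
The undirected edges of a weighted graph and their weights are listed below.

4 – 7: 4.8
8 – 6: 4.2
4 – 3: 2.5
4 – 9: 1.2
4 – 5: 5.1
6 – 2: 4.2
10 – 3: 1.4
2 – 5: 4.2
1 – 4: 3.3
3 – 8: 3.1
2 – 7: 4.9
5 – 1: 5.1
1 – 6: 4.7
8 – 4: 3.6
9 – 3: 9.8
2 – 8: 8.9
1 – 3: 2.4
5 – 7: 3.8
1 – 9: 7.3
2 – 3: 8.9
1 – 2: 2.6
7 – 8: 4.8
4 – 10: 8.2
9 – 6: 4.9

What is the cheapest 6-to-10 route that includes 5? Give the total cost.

17.3

Best 6 to 5: 6–2–5 costing 8.4
Shortest 5→10: 5–1–3–10 = 8.9
Total via 5: 8.4 + 8.9 = 17.3.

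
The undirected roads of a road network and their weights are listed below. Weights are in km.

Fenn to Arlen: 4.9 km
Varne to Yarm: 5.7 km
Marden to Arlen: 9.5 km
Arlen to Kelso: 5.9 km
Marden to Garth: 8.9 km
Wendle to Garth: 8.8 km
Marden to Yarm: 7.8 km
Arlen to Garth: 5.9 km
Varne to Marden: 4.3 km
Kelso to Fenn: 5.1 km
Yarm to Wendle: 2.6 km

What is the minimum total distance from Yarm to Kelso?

Settle nodes by increasing distance from Yarm:
Yarm: 0
Wendle: 2.6  (via Yarm)
Varne: 5.7  (via Yarm)
Marden: 7.8  (via Yarm)
Garth: 11.4  (via Wendle)
Arlen: 17.3  (via Marden)
Fenn: 22.2  (via Arlen)
Kelso: 23.2  (via Arlen)
Shortest route: Yarm–Marden–Arlen–Kelso = 23.2 km.

23.2 km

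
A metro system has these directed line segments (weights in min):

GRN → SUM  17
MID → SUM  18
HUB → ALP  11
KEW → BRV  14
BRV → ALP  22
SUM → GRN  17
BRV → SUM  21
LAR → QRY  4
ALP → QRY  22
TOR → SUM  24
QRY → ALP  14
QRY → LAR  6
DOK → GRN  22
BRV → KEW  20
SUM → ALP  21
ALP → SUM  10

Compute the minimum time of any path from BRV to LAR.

Enumerating some paths:
BRV–SUM–ALP–QRY–LAR: 21+21+22+6 = 70
BRV–ALP–QRY–LAR: 22+22+6 = 50
Cheapest is BRV–ALP–QRY–LAR at 50 min.

50 min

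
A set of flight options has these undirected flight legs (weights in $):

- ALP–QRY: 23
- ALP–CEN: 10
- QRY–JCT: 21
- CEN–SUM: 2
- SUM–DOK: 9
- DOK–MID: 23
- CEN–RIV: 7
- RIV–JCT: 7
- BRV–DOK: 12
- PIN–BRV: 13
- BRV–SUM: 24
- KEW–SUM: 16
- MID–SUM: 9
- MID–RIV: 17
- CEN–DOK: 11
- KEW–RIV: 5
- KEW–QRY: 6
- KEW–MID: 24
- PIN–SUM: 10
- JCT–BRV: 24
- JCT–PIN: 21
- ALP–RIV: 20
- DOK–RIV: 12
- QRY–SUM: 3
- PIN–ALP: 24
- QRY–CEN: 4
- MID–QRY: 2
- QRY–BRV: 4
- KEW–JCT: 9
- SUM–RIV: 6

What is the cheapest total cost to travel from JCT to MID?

$17

Settle nodes by increasing distance from JCT:
JCT: 0
RIV: 7  (via JCT)
KEW: 9  (via JCT)
SUM: 13  (via RIV)
CEN: 14  (via RIV)
QRY: 15  (via KEW)
MID: 17  (via QRY)
Shortest route: JCT → KEW → QRY → MID = $17.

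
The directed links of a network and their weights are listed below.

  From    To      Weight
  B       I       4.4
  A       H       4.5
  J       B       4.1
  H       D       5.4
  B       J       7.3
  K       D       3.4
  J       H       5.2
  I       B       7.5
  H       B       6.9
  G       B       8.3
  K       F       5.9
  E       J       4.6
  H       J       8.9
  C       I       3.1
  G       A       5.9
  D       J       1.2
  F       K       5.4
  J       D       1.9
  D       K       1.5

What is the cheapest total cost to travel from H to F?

12.8

Enumerating some paths:
H → D → K → F: 5.4+1.5+5.9 = 12.8
H → J → D → K → F: 8.9+1.9+1.5+5.9 = 18.2
Cheapest is H → D → K → F at 12.8.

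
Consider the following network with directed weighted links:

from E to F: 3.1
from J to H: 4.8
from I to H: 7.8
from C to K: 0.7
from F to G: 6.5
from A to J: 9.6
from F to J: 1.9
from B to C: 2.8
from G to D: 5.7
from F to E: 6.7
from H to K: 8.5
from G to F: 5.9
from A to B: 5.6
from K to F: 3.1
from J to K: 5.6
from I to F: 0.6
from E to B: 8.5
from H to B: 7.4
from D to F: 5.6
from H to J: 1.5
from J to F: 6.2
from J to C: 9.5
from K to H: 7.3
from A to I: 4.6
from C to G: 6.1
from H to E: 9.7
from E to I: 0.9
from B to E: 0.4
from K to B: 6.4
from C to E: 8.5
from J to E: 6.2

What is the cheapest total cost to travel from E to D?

13.7

Running Dijkstra from E:
E: 0
I: 0.9  (via E)
F: 1.5  (via I)
J: 3.4  (via F)
G: 8  (via F)
H: 8.2  (via J)
B: 8.5  (via E)
K: 9  (via J)
C: 11.3  (via B)
D: 13.7  (via G)
Shortest route: E → I → F → G → D = 13.7.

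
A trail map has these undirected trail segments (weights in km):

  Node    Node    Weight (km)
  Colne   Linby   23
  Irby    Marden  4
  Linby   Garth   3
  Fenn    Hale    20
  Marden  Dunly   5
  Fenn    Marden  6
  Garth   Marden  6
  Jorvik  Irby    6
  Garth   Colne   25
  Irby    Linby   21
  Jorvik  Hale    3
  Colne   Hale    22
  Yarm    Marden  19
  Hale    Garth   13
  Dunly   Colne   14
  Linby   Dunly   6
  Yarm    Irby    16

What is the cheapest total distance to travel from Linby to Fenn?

15 km

Settle nodes by increasing distance from Linby:
Linby: 0
Garth: 3  (via Linby)
Dunly: 6  (via Linby)
Marden: 9  (via Garth)
Irby: 13  (via Marden)
Fenn: 15  (via Marden)
Shortest route: Linby → Garth → Marden → Fenn = 15 km.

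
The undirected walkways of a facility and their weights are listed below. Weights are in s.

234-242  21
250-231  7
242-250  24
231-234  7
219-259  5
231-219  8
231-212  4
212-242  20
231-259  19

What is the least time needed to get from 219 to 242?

Compare a few routes:
219 → 231 → 234 → 242: 8+7+21 = 36
219 → 231 → 250 → 242: 8+7+24 = 39
219 → 231 → 212 → 242: 8+4+20 = 32
219 → 259 → 231 → 212 → 242: 5+19+4+20 = 48
Cheapest is 219 → 231 → 212 → 242 at 32 s.

32 s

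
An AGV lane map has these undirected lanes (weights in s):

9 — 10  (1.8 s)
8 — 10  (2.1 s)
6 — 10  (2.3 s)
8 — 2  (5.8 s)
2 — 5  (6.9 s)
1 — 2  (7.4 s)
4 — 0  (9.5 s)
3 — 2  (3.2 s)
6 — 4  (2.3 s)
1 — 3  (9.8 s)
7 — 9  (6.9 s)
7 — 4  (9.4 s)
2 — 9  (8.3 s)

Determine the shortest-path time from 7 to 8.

10.8 s

Running Dijkstra from 7:
7: 0
9: 6.9  (via 7)
10: 8.7  (via 9)
4: 9.4  (via 7)
8: 10.8  (via 10)
Shortest route: 7 → 9 → 10 → 8 = 10.8 s.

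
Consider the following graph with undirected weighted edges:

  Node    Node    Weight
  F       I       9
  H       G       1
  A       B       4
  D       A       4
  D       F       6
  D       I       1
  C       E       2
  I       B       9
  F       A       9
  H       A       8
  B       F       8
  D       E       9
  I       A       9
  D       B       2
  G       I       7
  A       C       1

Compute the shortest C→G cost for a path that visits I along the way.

13

Shortest C→I: C → A → D → I = 6
Shortest I→G: I → G = 7
Total via I: 6 + 7 = 13.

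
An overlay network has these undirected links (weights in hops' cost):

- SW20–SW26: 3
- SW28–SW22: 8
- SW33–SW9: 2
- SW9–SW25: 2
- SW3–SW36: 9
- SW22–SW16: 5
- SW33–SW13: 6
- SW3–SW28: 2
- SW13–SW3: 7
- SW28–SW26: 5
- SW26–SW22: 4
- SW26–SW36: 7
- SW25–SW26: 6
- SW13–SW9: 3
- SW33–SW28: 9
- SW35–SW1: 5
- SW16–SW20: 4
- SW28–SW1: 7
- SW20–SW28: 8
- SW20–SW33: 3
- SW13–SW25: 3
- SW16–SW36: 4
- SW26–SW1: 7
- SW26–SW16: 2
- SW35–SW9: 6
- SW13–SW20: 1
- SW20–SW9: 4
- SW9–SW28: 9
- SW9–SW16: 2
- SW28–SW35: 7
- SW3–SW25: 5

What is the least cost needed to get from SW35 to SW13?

Enumerating some paths:
SW35 - SW9 - SW20 - SW13: 6+4+1 = 11
SW35 - SW9 - SW13: 6+3 = 9
Cheapest is SW35 - SW9 - SW13 at 9 hops' cost.

9 hops' cost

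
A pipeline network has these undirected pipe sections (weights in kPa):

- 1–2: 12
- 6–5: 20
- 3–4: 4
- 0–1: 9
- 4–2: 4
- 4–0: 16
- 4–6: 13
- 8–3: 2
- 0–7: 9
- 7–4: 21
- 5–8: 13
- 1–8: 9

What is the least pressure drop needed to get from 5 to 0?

31 kPa

Candidate routes:
5–8–3–4–7–0: 13+2+4+21+9 = 49
5–8–3–4–2–1–0: 13+2+4+4+12+9 = 44
5–8–1–0: 13+9+9 = 31
5–8–3–4–0: 13+2+4+16 = 35
Cheapest is 5–8–1–0 at 31 kPa.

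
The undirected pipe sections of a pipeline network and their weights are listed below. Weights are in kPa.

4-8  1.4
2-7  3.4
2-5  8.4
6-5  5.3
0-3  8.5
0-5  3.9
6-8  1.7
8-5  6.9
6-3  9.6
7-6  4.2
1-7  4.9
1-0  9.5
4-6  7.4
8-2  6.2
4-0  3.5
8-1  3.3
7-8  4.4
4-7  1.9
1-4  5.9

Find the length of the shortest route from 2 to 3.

Shortest distances from 2:
2: 0
7: 3.4  (via 2)
4: 5.3  (via 7)
8: 6.2  (via 2)
6: 7.6  (via 7)
1: 8.3  (via 7)
5: 8.4  (via 2)
0: 8.8  (via 4)
3: 17.2  (via 6)
Shortest route: 2–7–6–3 = 17.2 kPa.

17.2 kPa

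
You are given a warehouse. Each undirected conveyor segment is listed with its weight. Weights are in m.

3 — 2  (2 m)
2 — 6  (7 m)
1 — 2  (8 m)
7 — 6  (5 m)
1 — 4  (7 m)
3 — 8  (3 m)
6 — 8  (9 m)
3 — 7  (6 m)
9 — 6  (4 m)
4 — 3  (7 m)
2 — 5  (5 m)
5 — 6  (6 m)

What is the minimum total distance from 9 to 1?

19 m

Settle nodes by increasing distance from 9:
9: 0
6: 4  (via 9)
7: 9  (via 6)
5: 10  (via 6)
2: 11  (via 6)
3: 13  (via 2)
8: 13  (via 6)
1: 19  (via 2)
Shortest route: 9–6–2–1 = 19 m.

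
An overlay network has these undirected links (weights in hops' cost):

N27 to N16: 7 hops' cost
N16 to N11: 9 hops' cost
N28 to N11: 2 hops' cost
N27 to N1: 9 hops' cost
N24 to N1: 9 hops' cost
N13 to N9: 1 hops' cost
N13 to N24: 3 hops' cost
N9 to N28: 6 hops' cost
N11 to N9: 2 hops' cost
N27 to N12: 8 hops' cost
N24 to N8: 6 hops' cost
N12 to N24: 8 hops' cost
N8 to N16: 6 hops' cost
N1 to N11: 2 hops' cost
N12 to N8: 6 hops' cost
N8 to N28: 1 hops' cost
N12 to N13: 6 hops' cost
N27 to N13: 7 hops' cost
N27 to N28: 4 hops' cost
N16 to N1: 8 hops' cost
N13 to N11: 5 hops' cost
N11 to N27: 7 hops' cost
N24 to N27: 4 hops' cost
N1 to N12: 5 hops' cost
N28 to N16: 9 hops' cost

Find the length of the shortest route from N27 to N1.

Shortest distances from N27:
N27: 0
N24: 4  (via N27)
N28: 4  (via N27)
N8: 5  (via N28)
N11: 6  (via N28)
N13: 7  (via N27)
N16: 7  (via N27)
N1: 8  (via N11)
Shortest route: N27–N28–N11–N1 = 8 hops' cost.

8 hops' cost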